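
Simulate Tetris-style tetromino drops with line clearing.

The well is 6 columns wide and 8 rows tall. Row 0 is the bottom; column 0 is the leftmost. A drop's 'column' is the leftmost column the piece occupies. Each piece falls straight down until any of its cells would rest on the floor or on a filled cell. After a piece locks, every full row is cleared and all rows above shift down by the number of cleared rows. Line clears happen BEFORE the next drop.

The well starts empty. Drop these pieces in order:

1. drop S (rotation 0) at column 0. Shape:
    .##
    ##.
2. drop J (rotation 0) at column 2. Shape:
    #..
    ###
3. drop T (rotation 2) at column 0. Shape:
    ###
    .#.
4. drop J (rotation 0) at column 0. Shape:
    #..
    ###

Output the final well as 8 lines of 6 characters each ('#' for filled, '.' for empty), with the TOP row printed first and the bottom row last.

Drop 1: S rot0 at col 0 lands with bottom-row=0; cleared 0 line(s) (total 0); column heights now [1 2 2 0 0 0], max=2
Drop 2: J rot0 at col 2 lands with bottom-row=2; cleared 0 line(s) (total 0); column heights now [1 2 4 3 3 0], max=4
Drop 3: T rot2 at col 0 lands with bottom-row=3; cleared 0 line(s) (total 0); column heights now [5 5 5 3 3 0], max=5
Drop 4: J rot0 at col 0 lands with bottom-row=5; cleared 0 line(s) (total 0); column heights now [7 6 6 3 3 0], max=7

Answer: ......
#.....
###...
###...
.##...
..###.
.##...
##....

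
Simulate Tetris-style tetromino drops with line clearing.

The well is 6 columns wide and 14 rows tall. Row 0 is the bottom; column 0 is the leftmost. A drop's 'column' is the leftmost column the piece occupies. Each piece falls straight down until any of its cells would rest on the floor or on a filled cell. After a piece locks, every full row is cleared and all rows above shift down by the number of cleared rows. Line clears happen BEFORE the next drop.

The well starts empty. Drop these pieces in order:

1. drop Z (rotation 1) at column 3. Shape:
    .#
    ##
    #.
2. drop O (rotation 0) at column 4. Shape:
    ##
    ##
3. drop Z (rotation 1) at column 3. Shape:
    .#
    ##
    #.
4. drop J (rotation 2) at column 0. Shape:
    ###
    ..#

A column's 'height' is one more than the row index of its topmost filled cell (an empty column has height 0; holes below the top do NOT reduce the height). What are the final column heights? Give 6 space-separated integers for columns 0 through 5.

Answer: 2 2 2 6 7 5

Derivation:
Drop 1: Z rot1 at col 3 lands with bottom-row=0; cleared 0 line(s) (total 0); column heights now [0 0 0 2 3 0], max=3
Drop 2: O rot0 at col 4 lands with bottom-row=3; cleared 0 line(s) (total 0); column heights now [0 0 0 2 5 5], max=5
Drop 3: Z rot1 at col 3 lands with bottom-row=4; cleared 0 line(s) (total 0); column heights now [0 0 0 6 7 5], max=7
Drop 4: J rot2 at col 0 lands with bottom-row=0; cleared 0 line(s) (total 0); column heights now [2 2 2 6 7 5], max=7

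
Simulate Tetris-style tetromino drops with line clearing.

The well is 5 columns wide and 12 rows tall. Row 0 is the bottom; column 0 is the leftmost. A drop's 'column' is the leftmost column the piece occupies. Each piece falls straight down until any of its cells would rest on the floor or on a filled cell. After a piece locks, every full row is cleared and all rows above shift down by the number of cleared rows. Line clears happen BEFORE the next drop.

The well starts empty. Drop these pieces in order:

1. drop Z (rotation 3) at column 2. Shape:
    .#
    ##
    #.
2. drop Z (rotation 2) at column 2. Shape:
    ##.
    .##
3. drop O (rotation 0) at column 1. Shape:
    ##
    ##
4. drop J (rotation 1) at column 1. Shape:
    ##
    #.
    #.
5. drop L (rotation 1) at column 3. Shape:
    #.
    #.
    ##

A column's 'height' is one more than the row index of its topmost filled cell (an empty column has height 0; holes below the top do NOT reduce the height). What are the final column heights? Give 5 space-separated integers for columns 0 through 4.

Answer: 0 10 10 8 6

Derivation:
Drop 1: Z rot3 at col 2 lands with bottom-row=0; cleared 0 line(s) (total 0); column heights now [0 0 2 3 0], max=3
Drop 2: Z rot2 at col 2 lands with bottom-row=3; cleared 0 line(s) (total 0); column heights now [0 0 5 5 4], max=5
Drop 3: O rot0 at col 1 lands with bottom-row=5; cleared 0 line(s) (total 0); column heights now [0 7 7 5 4], max=7
Drop 4: J rot1 at col 1 lands with bottom-row=7; cleared 0 line(s) (total 0); column heights now [0 10 10 5 4], max=10
Drop 5: L rot1 at col 3 lands with bottom-row=5; cleared 0 line(s) (total 0); column heights now [0 10 10 8 6], max=10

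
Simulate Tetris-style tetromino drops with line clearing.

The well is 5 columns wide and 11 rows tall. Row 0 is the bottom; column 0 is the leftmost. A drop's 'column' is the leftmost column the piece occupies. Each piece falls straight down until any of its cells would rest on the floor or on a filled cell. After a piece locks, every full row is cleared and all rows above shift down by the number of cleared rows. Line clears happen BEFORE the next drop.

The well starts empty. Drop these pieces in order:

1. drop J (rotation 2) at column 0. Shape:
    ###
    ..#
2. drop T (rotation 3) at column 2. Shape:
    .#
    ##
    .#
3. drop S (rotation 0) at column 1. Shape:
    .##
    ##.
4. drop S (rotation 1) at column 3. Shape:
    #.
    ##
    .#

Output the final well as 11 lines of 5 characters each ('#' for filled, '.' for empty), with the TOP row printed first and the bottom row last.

Answer: .....
.....
.....
.....
...#.
...##
..###
.###.
..##.
####.
..#..

Derivation:
Drop 1: J rot2 at col 0 lands with bottom-row=0; cleared 0 line(s) (total 0); column heights now [2 2 2 0 0], max=2
Drop 2: T rot3 at col 2 lands with bottom-row=1; cleared 0 line(s) (total 0); column heights now [2 2 3 4 0], max=4
Drop 3: S rot0 at col 1 lands with bottom-row=3; cleared 0 line(s) (total 0); column heights now [2 4 5 5 0], max=5
Drop 4: S rot1 at col 3 lands with bottom-row=4; cleared 0 line(s) (total 0); column heights now [2 4 5 7 6], max=7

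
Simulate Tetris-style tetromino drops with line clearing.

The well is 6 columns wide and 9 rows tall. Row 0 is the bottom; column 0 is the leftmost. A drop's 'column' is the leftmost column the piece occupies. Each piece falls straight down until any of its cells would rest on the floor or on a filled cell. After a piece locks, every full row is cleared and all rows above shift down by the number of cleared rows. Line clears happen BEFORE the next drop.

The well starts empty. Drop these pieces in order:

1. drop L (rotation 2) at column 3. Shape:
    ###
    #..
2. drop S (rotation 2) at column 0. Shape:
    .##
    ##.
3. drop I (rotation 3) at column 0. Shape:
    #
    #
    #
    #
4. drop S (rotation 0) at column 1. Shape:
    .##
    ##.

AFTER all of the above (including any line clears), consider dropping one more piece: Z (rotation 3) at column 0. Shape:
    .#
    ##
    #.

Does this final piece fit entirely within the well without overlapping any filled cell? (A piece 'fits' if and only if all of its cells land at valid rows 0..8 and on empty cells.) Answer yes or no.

Answer: yes

Derivation:
Drop 1: L rot2 at col 3 lands with bottom-row=0; cleared 0 line(s) (total 0); column heights now [0 0 0 2 2 2], max=2
Drop 2: S rot2 at col 0 lands with bottom-row=0; cleared 0 line(s) (total 0); column heights now [1 2 2 2 2 2], max=2
Drop 3: I rot3 at col 0 lands with bottom-row=1; cleared 1 line(s) (total 1); column heights now [4 1 0 1 0 0], max=4
Drop 4: S rot0 at col 1 lands with bottom-row=1; cleared 0 line(s) (total 1); column heights now [4 2 3 3 0 0], max=4
Test piece Z rot3 at col 0 (width 2): heights before test = [4 2 3 3 0 0]; fits = True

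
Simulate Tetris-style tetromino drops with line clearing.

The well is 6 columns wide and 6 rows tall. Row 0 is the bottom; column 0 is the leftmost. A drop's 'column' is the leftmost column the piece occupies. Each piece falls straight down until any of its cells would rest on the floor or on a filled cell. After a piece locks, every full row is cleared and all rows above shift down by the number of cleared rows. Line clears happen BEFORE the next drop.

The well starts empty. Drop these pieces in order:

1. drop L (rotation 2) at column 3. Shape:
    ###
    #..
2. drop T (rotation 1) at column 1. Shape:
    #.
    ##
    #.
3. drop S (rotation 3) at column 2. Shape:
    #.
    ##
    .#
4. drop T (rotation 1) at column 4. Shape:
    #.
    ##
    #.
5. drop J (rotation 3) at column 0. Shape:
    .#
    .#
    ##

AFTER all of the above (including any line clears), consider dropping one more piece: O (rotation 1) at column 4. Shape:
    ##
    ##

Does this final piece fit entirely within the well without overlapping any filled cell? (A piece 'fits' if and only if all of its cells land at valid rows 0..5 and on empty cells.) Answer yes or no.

Drop 1: L rot2 at col 3 lands with bottom-row=0; cleared 0 line(s) (total 0); column heights now [0 0 0 2 2 2], max=2
Drop 2: T rot1 at col 1 lands with bottom-row=0; cleared 0 line(s) (total 0); column heights now [0 3 2 2 2 2], max=3
Drop 3: S rot3 at col 2 lands with bottom-row=2; cleared 0 line(s) (total 0); column heights now [0 3 5 4 2 2], max=5
Drop 4: T rot1 at col 4 lands with bottom-row=2; cleared 0 line(s) (total 0); column heights now [0 3 5 4 5 4], max=5
Drop 5: J rot3 at col 0 lands with bottom-row=3; cleared 1 line(s) (total 1); column heights now [0 5 4 3 4 2], max=5
Test piece O rot1 at col 4 (width 2): heights before test = [0 5 4 3 4 2]; fits = True

Answer: yes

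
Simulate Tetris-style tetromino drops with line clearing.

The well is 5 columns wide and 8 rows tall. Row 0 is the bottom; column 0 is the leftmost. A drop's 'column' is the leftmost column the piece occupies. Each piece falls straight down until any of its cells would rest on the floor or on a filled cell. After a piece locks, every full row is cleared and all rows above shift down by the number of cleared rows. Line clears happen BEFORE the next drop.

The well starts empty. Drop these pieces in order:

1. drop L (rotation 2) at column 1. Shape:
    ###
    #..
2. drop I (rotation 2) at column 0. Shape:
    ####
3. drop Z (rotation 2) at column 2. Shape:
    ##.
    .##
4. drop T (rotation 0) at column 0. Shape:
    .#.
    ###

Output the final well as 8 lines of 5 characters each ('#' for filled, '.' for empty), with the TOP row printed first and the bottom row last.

Drop 1: L rot2 at col 1 lands with bottom-row=0; cleared 0 line(s) (total 0); column heights now [0 2 2 2 0], max=2
Drop 2: I rot2 at col 0 lands with bottom-row=2; cleared 0 line(s) (total 0); column heights now [3 3 3 3 0], max=3
Drop 3: Z rot2 at col 2 lands with bottom-row=3; cleared 0 line(s) (total 0); column heights now [3 3 5 5 4], max=5
Drop 4: T rot0 at col 0 lands with bottom-row=5; cleared 0 line(s) (total 0); column heights now [6 7 6 5 4], max=7

Answer: .....
.#...
###..
..##.
...##
####.
.###.
.#...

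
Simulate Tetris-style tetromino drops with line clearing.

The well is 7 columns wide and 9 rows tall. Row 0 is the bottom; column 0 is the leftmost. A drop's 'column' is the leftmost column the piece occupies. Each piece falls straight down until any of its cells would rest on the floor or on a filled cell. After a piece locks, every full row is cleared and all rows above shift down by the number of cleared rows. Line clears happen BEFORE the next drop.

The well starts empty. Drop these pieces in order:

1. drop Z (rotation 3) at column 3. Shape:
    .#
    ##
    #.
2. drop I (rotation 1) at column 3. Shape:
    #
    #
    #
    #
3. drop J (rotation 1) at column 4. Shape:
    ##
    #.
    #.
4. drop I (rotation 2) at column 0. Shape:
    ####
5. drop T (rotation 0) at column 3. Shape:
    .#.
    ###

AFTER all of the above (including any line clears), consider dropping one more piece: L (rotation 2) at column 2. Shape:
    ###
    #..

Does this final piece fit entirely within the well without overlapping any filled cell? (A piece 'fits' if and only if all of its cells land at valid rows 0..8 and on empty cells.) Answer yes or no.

Drop 1: Z rot3 at col 3 lands with bottom-row=0; cleared 0 line(s) (total 0); column heights now [0 0 0 2 3 0 0], max=3
Drop 2: I rot1 at col 3 lands with bottom-row=2; cleared 0 line(s) (total 0); column heights now [0 0 0 6 3 0 0], max=6
Drop 3: J rot1 at col 4 lands with bottom-row=3; cleared 0 line(s) (total 0); column heights now [0 0 0 6 6 6 0], max=6
Drop 4: I rot2 at col 0 lands with bottom-row=6; cleared 0 line(s) (total 0); column heights now [7 7 7 7 6 6 0], max=7
Drop 5: T rot0 at col 3 lands with bottom-row=7; cleared 0 line(s) (total 0); column heights now [7 7 7 8 9 8 0], max=9
Test piece L rot2 at col 2 (width 3): heights before test = [7 7 7 8 9 8 0]; fits = False

Answer: no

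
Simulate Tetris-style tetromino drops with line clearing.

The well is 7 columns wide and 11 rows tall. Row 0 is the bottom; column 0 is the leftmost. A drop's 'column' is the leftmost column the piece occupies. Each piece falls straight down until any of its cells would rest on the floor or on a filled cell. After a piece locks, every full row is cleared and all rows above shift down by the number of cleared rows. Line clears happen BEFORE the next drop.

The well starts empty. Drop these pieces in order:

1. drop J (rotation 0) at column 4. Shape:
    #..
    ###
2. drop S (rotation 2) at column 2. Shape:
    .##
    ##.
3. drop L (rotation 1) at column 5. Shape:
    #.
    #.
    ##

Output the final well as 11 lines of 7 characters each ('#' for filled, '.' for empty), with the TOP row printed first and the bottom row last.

Drop 1: J rot0 at col 4 lands with bottom-row=0; cleared 0 line(s) (total 0); column heights now [0 0 0 0 2 1 1], max=2
Drop 2: S rot2 at col 2 lands with bottom-row=1; cleared 0 line(s) (total 0); column heights now [0 0 2 3 3 1 1], max=3
Drop 3: L rot1 at col 5 lands with bottom-row=1; cleared 0 line(s) (total 0); column heights now [0 0 2 3 3 4 2], max=4

Answer: .......
.......
.......
.......
.......
.......
.......
.....#.
...###.
..#####
....###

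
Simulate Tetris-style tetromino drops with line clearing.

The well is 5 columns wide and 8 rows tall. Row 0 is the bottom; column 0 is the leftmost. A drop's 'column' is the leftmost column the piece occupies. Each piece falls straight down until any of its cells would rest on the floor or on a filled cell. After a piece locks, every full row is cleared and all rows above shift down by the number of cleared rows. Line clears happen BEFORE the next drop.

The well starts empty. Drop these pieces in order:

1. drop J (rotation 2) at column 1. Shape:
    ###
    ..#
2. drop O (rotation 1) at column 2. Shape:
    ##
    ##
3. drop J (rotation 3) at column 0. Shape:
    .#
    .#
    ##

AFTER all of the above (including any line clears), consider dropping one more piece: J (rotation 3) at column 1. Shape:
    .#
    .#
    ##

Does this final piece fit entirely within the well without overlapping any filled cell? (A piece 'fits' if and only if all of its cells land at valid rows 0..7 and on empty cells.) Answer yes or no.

Answer: yes

Derivation:
Drop 1: J rot2 at col 1 lands with bottom-row=0; cleared 0 line(s) (total 0); column heights now [0 2 2 2 0], max=2
Drop 2: O rot1 at col 2 lands with bottom-row=2; cleared 0 line(s) (total 0); column heights now [0 2 4 4 0], max=4
Drop 3: J rot3 at col 0 lands with bottom-row=2; cleared 0 line(s) (total 0); column heights now [3 5 4 4 0], max=5
Test piece J rot3 at col 1 (width 2): heights before test = [3 5 4 4 0]; fits = True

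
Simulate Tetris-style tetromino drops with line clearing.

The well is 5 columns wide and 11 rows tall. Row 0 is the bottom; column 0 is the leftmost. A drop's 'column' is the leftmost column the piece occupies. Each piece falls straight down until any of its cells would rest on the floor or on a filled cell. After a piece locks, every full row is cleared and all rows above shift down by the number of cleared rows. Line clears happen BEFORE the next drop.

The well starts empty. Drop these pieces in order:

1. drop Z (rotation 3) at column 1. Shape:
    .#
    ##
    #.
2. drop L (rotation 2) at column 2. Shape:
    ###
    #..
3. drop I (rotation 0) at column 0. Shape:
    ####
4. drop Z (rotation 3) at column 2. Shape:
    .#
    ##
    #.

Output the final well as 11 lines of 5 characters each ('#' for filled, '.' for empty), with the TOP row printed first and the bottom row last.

Answer: .....
.....
...#.
..##.
..#..
####.
..###
..#..
..#..
.##..
.#...

Derivation:
Drop 1: Z rot3 at col 1 lands with bottom-row=0; cleared 0 line(s) (total 0); column heights now [0 2 3 0 0], max=3
Drop 2: L rot2 at col 2 lands with bottom-row=3; cleared 0 line(s) (total 0); column heights now [0 2 5 5 5], max=5
Drop 3: I rot0 at col 0 lands with bottom-row=5; cleared 0 line(s) (total 0); column heights now [6 6 6 6 5], max=6
Drop 4: Z rot3 at col 2 lands with bottom-row=6; cleared 0 line(s) (total 0); column heights now [6 6 8 9 5], max=9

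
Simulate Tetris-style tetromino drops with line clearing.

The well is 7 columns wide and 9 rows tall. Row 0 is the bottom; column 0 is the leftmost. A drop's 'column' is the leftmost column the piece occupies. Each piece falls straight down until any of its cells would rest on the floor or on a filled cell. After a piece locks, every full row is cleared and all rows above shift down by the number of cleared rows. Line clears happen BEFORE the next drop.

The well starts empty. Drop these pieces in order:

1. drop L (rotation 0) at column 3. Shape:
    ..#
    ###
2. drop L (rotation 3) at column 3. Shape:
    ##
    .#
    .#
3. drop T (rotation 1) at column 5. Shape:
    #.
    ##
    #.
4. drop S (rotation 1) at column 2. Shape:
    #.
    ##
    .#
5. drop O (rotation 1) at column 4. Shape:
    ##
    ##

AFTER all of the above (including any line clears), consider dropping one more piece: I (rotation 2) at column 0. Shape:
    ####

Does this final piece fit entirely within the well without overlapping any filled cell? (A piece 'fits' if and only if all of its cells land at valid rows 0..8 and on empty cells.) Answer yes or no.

Drop 1: L rot0 at col 3 lands with bottom-row=0; cleared 0 line(s) (total 0); column heights now [0 0 0 1 1 2 0], max=2
Drop 2: L rot3 at col 3 lands with bottom-row=1; cleared 0 line(s) (total 0); column heights now [0 0 0 4 4 2 0], max=4
Drop 3: T rot1 at col 5 lands with bottom-row=2; cleared 0 line(s) (total 0); column heights now [0 0 0 4 4 5 4], max=5
Drop 4: S rot1 at col 2 lands with bottom-row=4; cleared 0 line(s) (total 0); column heights now [0 0 7 6 4 5 4], max=7
Drop 5: O rot1 at col 4 lands with bottom-row=5; cleared 0 line(s) (total 0); column heights now [0 0 7 6 7 7 4], max=7
Test piece I rot2 at col 0 (width 4): heights before test = [0 0 7 6 7 7 4]; fits = True

Answer: yes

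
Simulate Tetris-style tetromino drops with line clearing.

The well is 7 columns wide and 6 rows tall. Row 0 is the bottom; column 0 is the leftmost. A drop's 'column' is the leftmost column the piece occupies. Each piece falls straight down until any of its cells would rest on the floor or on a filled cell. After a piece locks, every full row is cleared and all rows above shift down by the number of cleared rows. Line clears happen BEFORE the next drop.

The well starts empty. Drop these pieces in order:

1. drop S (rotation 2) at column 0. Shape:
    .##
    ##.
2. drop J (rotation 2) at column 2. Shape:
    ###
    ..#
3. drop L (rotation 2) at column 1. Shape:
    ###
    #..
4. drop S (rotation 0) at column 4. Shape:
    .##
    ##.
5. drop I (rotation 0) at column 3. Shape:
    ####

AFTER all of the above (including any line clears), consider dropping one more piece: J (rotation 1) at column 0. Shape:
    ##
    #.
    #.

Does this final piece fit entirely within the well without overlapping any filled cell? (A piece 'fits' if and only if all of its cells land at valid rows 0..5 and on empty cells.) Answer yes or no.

Answer: yes

Derivation:
Drop 1: S rot2 at col 0 lands with bottom-row=0; cleared 0 line(s) (total 0); column heights now [1 2 2 0 0 0 0], max=2
Drop 2: J rot2 at col 2 lands with bottom-row=1; cleared 0 line(s) (total 0); column heights now [1 2 3 3 3 0 0], max=3
Drop 3: L rot2 at col 1 lands with bottom-row=2; cleared 0 line(s) (total 0); column heights now [1 4 4 4 3 0 0], max=4
Drop 4: S rot0 at col 4 lands with bottom-row=3; cleared 0 line(s) (total 0); column heights now [1 4 4 4 4 5 5], max=5
Drop 5: I rot0 at col 3 lands with bottom-row=5; cleared 0 line(s) (total 0); column heights now [1 4 4 6 6 6 6], max=6
Test piece J rot1 at col 0 (width 2): heights before test = [1 4 4 6 6 6 6]; fits = True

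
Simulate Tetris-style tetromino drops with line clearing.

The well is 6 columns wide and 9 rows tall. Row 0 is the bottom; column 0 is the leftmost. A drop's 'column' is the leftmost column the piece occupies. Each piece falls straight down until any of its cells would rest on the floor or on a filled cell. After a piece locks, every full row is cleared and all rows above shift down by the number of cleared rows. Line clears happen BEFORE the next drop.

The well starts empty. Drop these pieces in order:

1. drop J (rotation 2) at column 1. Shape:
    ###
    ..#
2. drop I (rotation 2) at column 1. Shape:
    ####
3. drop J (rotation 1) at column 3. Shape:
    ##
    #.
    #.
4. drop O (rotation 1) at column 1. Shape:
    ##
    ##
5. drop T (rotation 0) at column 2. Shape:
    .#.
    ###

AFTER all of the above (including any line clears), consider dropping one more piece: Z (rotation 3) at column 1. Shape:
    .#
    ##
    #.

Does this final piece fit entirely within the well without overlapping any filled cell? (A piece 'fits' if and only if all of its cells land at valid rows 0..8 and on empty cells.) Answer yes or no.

Answer: yes

Derivation:
Drop 1: J rot2 at col 1 lands with bottom-row=0; cleared 0 line(s) (total 0); column heights now [0 2 2 2 0 0], max=2
Drop 2: I rot2 at col 1 lands with bottom-row=2; cleared 0 line(s) (total 0); column heights now [0 3 3 3 3 0], max=3
Drop 3: J rot1 at col 3 lands with bottom-row=3; cleared 0 line(s) (total 0); column heights now [0 3 3 6 6 0], max=6
Drop 4: O rot1 at col 1 lands with bottom-row=3; cleared 0 line(s) (total 0); column heights now [0 5 5 6 6 0], max=6
Drop 5: T rot0 at col 2 lands with bottom-row=6; cleared 0 line(s) (total 0); column heights now [0 5 7 8 7 0], max=8
Test piece Z rot3 at col 1 (width 2): heights before test = [0 5 7 8 7 0]; fits = True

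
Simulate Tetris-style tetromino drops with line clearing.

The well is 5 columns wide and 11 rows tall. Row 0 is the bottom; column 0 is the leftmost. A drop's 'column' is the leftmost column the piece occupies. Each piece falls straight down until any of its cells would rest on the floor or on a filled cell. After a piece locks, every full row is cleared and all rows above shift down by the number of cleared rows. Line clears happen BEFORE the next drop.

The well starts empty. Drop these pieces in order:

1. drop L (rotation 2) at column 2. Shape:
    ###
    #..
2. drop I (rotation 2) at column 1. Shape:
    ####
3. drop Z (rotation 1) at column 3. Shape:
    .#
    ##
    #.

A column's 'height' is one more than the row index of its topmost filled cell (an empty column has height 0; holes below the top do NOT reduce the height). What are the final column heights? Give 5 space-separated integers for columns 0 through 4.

Drop 1: L rot2 at col 2 lands with bottom-row=0; cleared 0 line(s) (total 0); column heights now [0 0 2 2 2], max=2
Drop 2: I rot2 at col 1 lands with bottom-row=2; cleared 0 line(s) (total 0); column heights now [0 3 3 3 3], max=3
Drop 3: Z rot1 at col 3 lands with bottom-row=3; cleared 0 line(s) (total 0); column heights now [0 3 3 5 6], max=6

Answer: 0 3 3 5 6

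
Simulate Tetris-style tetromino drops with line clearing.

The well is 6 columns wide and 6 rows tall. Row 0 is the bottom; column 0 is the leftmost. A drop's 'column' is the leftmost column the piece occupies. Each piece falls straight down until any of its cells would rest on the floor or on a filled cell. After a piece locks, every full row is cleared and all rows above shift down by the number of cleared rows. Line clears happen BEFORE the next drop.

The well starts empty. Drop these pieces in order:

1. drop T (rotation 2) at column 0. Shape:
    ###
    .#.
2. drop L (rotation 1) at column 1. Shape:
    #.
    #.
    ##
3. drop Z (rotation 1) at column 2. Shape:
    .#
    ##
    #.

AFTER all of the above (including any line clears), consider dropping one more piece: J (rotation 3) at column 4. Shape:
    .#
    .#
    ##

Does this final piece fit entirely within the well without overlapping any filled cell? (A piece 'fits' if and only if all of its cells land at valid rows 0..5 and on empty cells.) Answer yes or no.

Drop 1: T rot2 at col 0 lands with bottom-row=0; cleared 0 line(s) (total 0); column heights now [2 2 2 0 0 0], max=2
Drop 2: L rot1 at col 1 lands with bottom-row=2; cleared 0 line(s) (total 0); column heights now [2 5 3 0 0 0], max=5
Drop 3: Z rot1 at col 2 lands with bottom-row=3; cleared 0 line(s) (total 0); column heights now [2 5 5 6 0 0], max=6
Test piece J rot3 at col 4 (width 2): heights before test = [2 5 5 6 0 0]; fits = True

Answer: yes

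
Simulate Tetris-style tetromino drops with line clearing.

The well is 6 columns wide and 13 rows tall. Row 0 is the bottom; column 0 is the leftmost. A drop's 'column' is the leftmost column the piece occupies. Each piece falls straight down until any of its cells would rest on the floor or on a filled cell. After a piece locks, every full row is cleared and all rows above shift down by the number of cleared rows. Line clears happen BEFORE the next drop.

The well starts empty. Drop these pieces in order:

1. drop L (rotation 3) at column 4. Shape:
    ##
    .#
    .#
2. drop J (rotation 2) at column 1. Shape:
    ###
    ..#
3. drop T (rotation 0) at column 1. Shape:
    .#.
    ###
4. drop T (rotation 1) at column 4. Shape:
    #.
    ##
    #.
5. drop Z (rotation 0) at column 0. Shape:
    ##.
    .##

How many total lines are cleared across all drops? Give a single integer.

Answer: 0

Derivation:
Drop 1: L rot3 at col 4 lands with bottom-row=0; cleared 0 line(s) (total 0); column heights now [0 0 0 0 3 3], max=3
Drop 2: J rot2 at col 1 lands with bottom-row=0; cleared 0 line(s) (total 0); column heights now [0 2 2 2 3 3], max=3
Drop 3: T rot0 at col 1 lands with bottom-row=2; cleared 0 line(s) (total 0); column heights now [0 3 4 3 3 3], max=4
Drop 4: T rot1 at col 4 lands with bottom-row=3; cleared 0 line(s) (total 0); column heights now [0 3 4 3 6 5], max=6
Drop 5: Z rot0 at col 0 lands with bottom-row=4; cleared 0 line(s) (total 0); column heights now [6 6 5 3 6 5], max=6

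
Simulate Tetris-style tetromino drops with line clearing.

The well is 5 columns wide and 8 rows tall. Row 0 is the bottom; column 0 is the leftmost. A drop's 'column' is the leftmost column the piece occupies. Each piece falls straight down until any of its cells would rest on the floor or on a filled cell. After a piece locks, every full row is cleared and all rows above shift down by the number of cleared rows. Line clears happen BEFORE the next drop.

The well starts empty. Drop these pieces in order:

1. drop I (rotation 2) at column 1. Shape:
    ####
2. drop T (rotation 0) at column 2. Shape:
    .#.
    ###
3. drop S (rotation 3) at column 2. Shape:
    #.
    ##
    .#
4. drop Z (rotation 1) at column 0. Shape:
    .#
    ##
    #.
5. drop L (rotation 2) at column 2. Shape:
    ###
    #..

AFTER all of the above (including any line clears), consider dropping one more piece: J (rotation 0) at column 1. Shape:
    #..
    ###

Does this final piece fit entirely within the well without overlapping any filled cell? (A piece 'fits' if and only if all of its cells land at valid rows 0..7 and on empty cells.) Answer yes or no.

Answer: yes

Derivation:
Drop 1: I rot2 at col 1 lands with bottom-row=0; cleared 0 line(s) (total 0); column heights now [0 1 1 1 1], max=1
Drop 2: T rot0 at col 2 lands with bottom-row=1; cleared 0 line(s) (total 0); column heights now [0 1 2 3 2], max=3
Drop 3: S rot3 at col 2 lands with bottom-row=3; cleared 0 line(s) (total 0); column heights now [0 1 6 5 2], max=6
Drop 4: Z rot1 at col 0 lands with bottom-row=0; cleared 2 line(s) (total 2); column heights now [0 1 4 3 0], max=4
Drop 5: L rot2 at col 2 lands with bottom-row=4; cleared 0 line(s) (total 2); column heights now [0 1 6 6 6], max=6
Test piece J rot0 at col 1 (width 3): heights before test = [0 1 6 6 6]; fits = True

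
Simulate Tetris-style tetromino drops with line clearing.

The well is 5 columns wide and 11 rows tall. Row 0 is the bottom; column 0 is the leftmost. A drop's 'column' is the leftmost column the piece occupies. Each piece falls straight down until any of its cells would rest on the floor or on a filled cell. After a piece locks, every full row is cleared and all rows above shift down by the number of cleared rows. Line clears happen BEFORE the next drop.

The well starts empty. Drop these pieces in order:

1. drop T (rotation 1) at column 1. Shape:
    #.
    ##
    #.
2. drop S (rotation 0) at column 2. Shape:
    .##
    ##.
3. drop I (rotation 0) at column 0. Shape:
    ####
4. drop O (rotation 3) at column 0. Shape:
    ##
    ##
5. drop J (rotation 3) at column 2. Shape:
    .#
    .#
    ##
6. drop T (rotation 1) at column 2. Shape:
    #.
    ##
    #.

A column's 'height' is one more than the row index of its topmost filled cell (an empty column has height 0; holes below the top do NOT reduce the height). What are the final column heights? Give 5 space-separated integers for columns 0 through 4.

Drop 1: T rot1 at col 1 lands with bottom-row=0; cleared 0 line(s) (total 0); column heights now [0 3 2 0 0], max=3
Drop 2: S rot0 at col 2 lands with bottom-row=2; cleared 0 line(s) (total 0); column heights now [0 3 3 4 4], max=4
Drop 3: I rot0 at col 0 lands with bottom-row=4; cleared 0 line(s) (total 0); column heights now [5 5 5 5 4], max=5
Drop 4: O rot3 at col 0 lands with bottom-row=5; cleared 0 line(s) (total 0); column heights now [7 7 5 5 4], max=7
Drop 5: J rot3 at col 2 lands with bottom-row=5; cleared 0 line(s) (total 0); column heights now [7 7 6 8 4], max=8
Drop 6: T rot1 at col 2 lands with bottom-row=7; cleared 0 line(s) (total 0); column heights now [7 7 10 9 4], max=10

Answer: 7 7 10 9 4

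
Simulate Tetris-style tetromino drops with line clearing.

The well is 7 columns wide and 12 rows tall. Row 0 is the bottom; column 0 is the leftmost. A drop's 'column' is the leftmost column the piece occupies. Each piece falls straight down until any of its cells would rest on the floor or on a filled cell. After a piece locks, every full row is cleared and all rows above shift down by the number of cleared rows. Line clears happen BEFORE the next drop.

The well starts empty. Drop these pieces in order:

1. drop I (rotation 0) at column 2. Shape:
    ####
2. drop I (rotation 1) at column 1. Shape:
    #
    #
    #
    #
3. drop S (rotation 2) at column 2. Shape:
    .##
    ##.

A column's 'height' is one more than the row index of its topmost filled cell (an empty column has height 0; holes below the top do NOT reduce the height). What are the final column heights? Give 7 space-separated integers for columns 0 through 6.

Drop 1: I rot0 at col 2 lands with bottom-row=0; cleared 0 line(s) (total 0); column heights now [0 0 1 1 1 1 0], max=1
Drop 2: I rot1 at col 1 lands with bottom-row=0; cleared 0 line(s) (total 0); column heights now [0 4 1 1 1 1 0], max=4
Drop 3: S rot2 at col 2 lands with bottom-row=1; cleared 0 line(s) (total 0); column heights now [0 4 2 3 3 1 0], max=4

Answer: 0 4 2 3 3 1 0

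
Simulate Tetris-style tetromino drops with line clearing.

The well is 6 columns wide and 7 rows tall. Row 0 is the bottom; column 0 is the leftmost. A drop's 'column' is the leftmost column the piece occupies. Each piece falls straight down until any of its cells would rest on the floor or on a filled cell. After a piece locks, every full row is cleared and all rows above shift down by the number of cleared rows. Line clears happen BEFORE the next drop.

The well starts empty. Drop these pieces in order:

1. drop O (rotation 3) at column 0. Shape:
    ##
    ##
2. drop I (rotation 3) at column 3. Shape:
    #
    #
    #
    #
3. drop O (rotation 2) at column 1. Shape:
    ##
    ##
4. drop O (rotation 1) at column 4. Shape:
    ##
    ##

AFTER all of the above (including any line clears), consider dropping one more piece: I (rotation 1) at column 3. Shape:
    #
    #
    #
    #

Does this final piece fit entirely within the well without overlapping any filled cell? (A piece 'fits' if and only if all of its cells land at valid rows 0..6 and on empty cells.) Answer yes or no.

Answer: no

Derivation:
Drop 1: O rot3 at col 0 lands with bottom-row=0; cleared 0 line(s) (total 0); column heights now [2 2 0 0 0 0], max=2
Drop 2: I rot3 at col 3 lands with bottom-row=0; cleared 0 line(s) (total 0); column heights now [2 2 0 4 0 0], max=4
Drop 3: O rot2 at col 1 lands with bottom-row=2; cleared 0 line(s) (total 0); column heights now [2 4 4 4 0 0], max=4
Drop 4: O rot1 at col 4 lands with bottom-row=0; cleared 0 line(s) (total 0); column heights now [2 4 4 4 2 2], max=4
Test piece I rot1 at col 3 (width 1): heights before test = [2 4 4 4 2 2]; fits = False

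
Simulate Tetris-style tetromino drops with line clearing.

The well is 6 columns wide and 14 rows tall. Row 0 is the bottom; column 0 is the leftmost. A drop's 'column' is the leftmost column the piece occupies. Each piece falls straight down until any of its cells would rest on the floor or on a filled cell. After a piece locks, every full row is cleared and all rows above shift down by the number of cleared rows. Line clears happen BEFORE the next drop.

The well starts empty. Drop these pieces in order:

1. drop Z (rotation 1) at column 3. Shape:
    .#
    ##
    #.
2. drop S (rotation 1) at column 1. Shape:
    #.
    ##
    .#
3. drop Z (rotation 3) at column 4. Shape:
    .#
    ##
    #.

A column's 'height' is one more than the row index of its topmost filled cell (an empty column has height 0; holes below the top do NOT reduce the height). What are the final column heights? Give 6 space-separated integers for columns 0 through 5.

Drop 1: Z rot1 at col 3 lands with bottom-row=0; cleared 0 line(s) (total 0); column heights now [0 0 0 2 3 0], max=3
Drop 2: S rot1 at col 1 lands with bottom-row=0; cleared 0 line(s) (total 0); column heights now [0 3 2 2 3 0], max=3
Drop 3: Z rot3 at col 4 lands with bottom-row=3; cleared 0 line(s) (total 0); column heights now [0 3 2 2 5 6], max=6

Answer: 0 3 2 2 5 6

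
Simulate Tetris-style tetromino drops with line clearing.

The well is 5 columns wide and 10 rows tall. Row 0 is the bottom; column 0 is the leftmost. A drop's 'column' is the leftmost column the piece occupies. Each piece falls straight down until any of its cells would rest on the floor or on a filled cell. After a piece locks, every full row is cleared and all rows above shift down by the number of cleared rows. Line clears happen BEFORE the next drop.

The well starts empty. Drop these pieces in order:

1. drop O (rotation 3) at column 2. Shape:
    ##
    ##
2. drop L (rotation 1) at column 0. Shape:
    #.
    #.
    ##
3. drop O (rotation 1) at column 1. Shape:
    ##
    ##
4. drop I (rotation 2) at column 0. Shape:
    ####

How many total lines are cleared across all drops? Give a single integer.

Drop 1: O rot3 at col 2 lands with bottom-row=0; cleared 0 line(s) (total 0); column heights now [0 0 2 2 0], max=2
Drop 2: L rot1 at col 0 lands with bottom-row=0; cleared 0 line(s) (total 0); column heights now [3 1 2 2 0], max=3
Drop 3: O rot1 at col 1 lands with bottom-row=2; cleared 0 line(s) (total 0); column heights now [3 4 4 2 0], max=4
Drop 4: I rot2 at col 0 lands with bottom-row=4; cleared 0 line(s) (total 0); column heights now [5 5 5 5 0], max=5

Answer: 0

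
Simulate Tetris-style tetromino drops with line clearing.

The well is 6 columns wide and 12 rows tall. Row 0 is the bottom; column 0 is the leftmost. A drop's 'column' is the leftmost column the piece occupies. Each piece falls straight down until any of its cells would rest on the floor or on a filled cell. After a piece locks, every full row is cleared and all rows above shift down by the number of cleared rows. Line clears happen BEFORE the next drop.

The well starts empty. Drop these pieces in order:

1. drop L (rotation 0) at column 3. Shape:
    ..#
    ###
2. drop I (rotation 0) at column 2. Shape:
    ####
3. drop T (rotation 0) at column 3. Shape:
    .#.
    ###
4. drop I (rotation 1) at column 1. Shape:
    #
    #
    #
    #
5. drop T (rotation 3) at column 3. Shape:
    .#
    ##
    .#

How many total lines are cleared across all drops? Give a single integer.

Answer: 0

Derivation:
Drop 1: L rot0 at col 3 lands with bottom-row=0; cleared 0 line(s) (total 0); column heights now [0 0 0 1 1 2], max=2
Drop 2: I rot0 at col 2 lands with bottom-row=2; cleared 0 line(s) (total 0); column heights now [0 0 3 3 3 3], max=3
Drop 3: T rot0 at col 3 lands with bottom-row=3; cleared 0 line(s) (total 0); column heights now [0 0 3 4 5 4], max=5
Drop 4: I rot1 at col 1 lands with bottom-row=0; cleared 0 line(s) (total 0); column heights now [0 4 3 4 5 4], max=5
Drop 5: T rot3 at col 3 lands with bottom-row=5; cleared 0 line(s) (total 0); column heights now [0 4 3 7 8 4], max=8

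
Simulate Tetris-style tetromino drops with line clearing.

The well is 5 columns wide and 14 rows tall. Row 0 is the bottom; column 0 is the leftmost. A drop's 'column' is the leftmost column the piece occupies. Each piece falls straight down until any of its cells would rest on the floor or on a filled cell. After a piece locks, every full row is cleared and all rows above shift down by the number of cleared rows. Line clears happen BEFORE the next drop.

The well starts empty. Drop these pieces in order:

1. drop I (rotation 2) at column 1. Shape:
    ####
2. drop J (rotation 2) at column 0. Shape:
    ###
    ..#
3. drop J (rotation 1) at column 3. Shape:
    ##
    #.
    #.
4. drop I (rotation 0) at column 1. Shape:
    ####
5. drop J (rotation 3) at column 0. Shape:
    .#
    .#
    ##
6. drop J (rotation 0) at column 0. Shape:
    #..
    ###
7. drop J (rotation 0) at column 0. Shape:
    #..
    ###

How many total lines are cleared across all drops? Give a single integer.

Answer: 0

Derivation:
Drop 1: I rot2 at col 1 lands with bottom-row=0; cleared 0 line(s) (total 0); column heights now [0 1 1 1 1], max=1
Drop 2: J rot2 at col 0 lands with bottom-row=1; cleared 0 line(s) (total 0); column heights now [3 3 3 1 1], max=3
Drop 3: J rot1 at col 3 lands with bottom-row=1; cleared 0 line(s) (total 0); column heights now [3 3 3 4 4], max=4
Drop 4: I rot0 at col 1 lands with bottom-row=4; cleared 0 line(s) (total 0); column heights now [3 5 5 5 5], max=5
Drop 5: J rot3 at col 0 lands with bottom-row=5; cleared 0 line(s) (total 0); column heights now [6 8 5 5 5], max=8
Drop 6: J rot0 at col 0 lands with bottom-row=8; cleared 0 line(s) (total 0); column heights now [10 9 9 5 5], max=10
Drop 7: J rot0 at col 0 lands with bottom-row=10; cleared 0 line(s) (total 0); column heights now [12 11 11 5 5], max=12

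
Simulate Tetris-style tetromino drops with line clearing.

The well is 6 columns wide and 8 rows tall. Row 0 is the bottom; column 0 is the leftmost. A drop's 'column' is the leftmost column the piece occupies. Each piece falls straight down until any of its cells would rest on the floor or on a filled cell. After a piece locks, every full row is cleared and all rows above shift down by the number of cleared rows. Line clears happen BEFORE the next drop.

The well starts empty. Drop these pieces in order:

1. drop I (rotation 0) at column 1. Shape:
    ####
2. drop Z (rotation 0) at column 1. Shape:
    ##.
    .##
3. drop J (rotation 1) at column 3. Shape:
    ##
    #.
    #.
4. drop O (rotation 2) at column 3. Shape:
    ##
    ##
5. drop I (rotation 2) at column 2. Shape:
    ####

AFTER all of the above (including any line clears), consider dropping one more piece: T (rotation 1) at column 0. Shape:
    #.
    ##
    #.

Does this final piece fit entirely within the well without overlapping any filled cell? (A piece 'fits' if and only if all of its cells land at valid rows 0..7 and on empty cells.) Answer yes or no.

Drop 1: I rot0 at col 1 lands with bottom-row=0; cleared 0 line(s) (total 0); column heights now [0 1 1 1 1 0], max=1
Drop 2: Z rot0 at col 1 lands with bottom-row=1; cleared 0 line(s) (total 0); column heights now [0 3 3 2 1 0], max=3
Drop 3: J rot1 at col 3 lands with bottom-row=2; cleared 0 line(s) (total 0); column heights now [0 3 3 5 5 0], max=5
Drop 4: O rot2 at col 3 lands with bottom-row=5; cleared 0 line(s) (total 0); column heights now [0 3 3 7 7 0], max=7
Drop 5: I rot2 at col 2 lands with bottom-row=7; cleared 0 line(s) (total 0); column heights now [0 3 8 8 8 8], max=8
Test piece T rot1 at col 0 (width 2): heights before test = [0 3 8 8 8 8]; fits = True

Answer: yes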